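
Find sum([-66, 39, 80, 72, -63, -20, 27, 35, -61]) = (-66) + 39 + 80 + 72 + (-63) + (-20) + 27 + 35 + (-61)
= 43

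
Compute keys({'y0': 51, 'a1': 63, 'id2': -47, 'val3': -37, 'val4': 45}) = ['y0', 'a1', 'id2', 'val3', 'val4']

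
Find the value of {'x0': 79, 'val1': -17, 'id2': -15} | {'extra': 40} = {'x0': 79, 'val1': -17, 'id2': -15, 'extra': 40}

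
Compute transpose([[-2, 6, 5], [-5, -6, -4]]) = [[-2, -5], [6, -6], [5, -4]]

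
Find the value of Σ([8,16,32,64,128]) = 8 + 16 + 32 + 64 + 128
= 248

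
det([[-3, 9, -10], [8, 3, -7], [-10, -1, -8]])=1079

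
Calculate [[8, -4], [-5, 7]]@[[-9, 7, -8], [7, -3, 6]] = [[-100, 68, -88], [94, -56, 82]]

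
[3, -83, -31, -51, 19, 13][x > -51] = keep x where x > -51: 3✓, -83✗, -31✓, -51✗, 19✓, 13✓
= [3, -31, 19, 13]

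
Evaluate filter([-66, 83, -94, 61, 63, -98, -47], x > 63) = keep x where x > 63: -66✗, 83✓, -94✗, 61✗, 63✗, -98✗, -47✗
= [83]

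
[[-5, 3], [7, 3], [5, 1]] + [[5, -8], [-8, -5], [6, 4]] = [[0, -5], [-1, -2], [11, 5]]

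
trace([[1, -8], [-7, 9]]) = 10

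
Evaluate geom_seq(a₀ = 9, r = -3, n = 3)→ a_0 = 9*(-3)^0 = 9
a_1 = 9*(-3)^1 = -27
a_2 = 9*(-3)^2 = 81
= [9, -27, 81]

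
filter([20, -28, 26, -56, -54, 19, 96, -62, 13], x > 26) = [96]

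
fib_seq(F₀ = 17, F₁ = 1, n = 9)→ [17, 1, 18, 19, 37, 56, 93, 149, 242]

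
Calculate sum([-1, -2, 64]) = (-1) + (-2) + 64
= 61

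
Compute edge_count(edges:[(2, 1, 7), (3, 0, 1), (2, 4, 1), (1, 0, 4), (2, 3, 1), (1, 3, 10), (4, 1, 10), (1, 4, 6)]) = 8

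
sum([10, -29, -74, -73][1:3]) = -103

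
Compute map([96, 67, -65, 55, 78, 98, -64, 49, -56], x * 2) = 96*2=192, 67*2=134, -65*2=-130, 55*2=110, 78*2=156, 98*2=196, -64*2=-128, 49*2=98, -56*2=-112
= [192, 134, -130, 110, 156, 196, -128, 98, -112]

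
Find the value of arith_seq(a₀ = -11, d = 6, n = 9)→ a_0 = -11 + 0*6 = -11
a_1 = -11 + 1*6 = -5
a_2 = -11 + 2*6 = 1
...
= [-11, -5, 1, 7, 13, 19, 25, 31, 37]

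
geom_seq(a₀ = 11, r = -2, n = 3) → a_0 = 11*(-2)^0 = 11
a_1 = 11*(-2)^1 = -22
a_2 = 11*(-2)^2 = 44
= [11, -22, 44]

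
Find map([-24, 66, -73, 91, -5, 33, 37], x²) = (-24)²=576, (66)²=4356, (-73)²=5329, (91)²=8281, (-5)²=25, (33)²=1089, (37)²=1369
= [576, 4356, 5329, 8281, 25, 1089, 1369]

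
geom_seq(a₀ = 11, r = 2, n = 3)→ a_0 = 11*2^0 = 11
a_1 = 11*2^1 = 22
a_2 = 11*2^2 = 44
= [11, 22, 44]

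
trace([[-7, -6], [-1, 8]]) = 1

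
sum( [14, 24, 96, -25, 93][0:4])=109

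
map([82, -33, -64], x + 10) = 82+10=92, -33+10=-23, -64+10=-54
= [92, -23, -54]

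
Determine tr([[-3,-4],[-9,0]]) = diagonal: (-3) + 0
= -3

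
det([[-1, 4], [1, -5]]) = (-1)*(-5) - (4)*(1)
= 1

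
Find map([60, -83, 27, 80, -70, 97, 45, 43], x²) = (60)²=3600, (-83)²=6889, (27)²=729, (80)²=6400, (-70)²=4900, (97)²=9409, (45)²=2025, (43)²=1849
= [3600, 6889, 729, 6400, 4900, 9409, 2025, 1849]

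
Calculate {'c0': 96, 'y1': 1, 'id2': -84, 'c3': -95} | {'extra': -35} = {'c0': 96, 'y1': 1, 'id2': -84, 'c3': -95, 'extra': -35}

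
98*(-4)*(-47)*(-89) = -1639736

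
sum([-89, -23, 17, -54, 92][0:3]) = -95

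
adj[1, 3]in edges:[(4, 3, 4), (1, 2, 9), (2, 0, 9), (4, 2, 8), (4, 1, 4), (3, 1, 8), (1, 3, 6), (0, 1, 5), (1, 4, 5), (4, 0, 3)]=6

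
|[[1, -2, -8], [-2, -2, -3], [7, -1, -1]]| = -83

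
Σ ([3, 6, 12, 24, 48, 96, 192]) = 3 + 6 + 12 + 24 + 48 + 96 + 192
= 381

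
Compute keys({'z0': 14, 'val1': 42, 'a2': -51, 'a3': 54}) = ['z0', 'val1', 'a2', 'a3']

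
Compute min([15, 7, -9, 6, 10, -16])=-16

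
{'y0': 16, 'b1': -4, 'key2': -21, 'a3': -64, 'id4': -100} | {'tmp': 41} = {'y0': 16, 'b1': -4, 'key2': -21, 'a3': -64, 'id4': -100, 'tmp': 41}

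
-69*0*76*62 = 0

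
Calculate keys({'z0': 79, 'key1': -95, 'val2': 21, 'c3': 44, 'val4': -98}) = ['z0', 'key1', 'val2', 'c3', 'val4']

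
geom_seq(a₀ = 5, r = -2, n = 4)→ a_0 = 5*(-2)^0 = 5
a_1 = 5*(-2)^1 = -10
a_2 = 5*(-2)^2 = 20
...
= [5, -10, 20, -40]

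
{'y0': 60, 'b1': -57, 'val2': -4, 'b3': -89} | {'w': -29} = {'y0': 60, 'b1': -57, 'val2': -4, 'b3': -89, 'w': -29}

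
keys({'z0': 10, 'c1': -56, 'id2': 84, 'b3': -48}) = ['z0', 'c1', 'id2', 'b3']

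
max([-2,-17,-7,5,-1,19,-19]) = 19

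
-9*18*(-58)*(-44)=-413424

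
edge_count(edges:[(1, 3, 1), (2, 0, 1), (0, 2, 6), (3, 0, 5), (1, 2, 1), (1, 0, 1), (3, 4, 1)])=7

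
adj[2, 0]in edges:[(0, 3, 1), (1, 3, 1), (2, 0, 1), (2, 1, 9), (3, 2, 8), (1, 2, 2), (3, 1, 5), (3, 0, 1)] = 1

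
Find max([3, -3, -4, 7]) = 7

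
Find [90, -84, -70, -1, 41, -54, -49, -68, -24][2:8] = [-70, -1, 41, -54, -49, -68]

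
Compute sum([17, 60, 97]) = 174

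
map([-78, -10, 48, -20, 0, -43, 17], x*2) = -78*2=-156, -10*2=-20, 48*2=96, -20*2=-40, 0*2=0, -43*2=-86, 17*2=34
= [-156, -20, 96, -40, 0, -86, 34]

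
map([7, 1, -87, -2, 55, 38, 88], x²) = (7)²=49, (1)²=1, (-87)²=7569, (-2)²=4, (55)²=3025, (38)²=1444, (88)²=7744
= [49, 1, 7569, 4, 3025, 1444, 7744]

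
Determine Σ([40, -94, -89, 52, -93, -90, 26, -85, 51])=40 + (-94) + (-89) + 52 + (-93) + (-90) + 26 + (-85) + 51
= -282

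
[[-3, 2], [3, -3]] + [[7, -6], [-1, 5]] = [[4, -4], [2, 2]]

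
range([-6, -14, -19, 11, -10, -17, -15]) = 30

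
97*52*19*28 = 2683408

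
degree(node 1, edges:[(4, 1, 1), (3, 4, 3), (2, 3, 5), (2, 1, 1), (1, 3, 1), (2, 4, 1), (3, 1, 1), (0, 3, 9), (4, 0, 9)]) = 4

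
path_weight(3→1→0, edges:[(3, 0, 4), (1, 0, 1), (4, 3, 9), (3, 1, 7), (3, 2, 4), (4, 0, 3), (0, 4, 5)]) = 8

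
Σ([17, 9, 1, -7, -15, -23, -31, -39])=-88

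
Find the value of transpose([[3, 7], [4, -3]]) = [[3, 4], [7, -3]]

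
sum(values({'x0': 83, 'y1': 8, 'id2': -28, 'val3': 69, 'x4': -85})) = 47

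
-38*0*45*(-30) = 0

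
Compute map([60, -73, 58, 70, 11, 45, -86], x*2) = [120, -146, 116, 140, 22, 90, -172]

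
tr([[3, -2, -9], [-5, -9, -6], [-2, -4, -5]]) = -11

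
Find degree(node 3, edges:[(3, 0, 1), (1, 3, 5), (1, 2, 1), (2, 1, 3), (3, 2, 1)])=incident: (3,0), (1,3), (3,2)
= 3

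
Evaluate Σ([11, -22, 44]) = 33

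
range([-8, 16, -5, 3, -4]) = 24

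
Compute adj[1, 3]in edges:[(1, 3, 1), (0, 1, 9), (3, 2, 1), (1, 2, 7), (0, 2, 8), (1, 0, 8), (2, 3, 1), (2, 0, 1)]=1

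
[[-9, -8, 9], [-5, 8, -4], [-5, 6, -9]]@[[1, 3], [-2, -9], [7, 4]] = [[70, 81], [-49, -103], [-80, -105]]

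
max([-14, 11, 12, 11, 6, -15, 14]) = 14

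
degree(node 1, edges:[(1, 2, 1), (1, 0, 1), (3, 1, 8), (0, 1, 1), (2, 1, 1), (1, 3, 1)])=incident: (1,2), (1,0), (3,1), (0,1), (2,1), (1,3)
= 6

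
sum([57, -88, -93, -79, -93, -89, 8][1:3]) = slice → [-88, -93]
(-88) + (-93)
= -181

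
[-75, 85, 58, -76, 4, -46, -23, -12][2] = 58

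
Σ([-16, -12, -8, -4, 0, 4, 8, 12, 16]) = 0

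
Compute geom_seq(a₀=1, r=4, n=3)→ [1, 4, 16]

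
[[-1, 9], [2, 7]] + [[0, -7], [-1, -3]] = [[-1, 2], [1, 4]]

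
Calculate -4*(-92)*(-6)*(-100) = 220800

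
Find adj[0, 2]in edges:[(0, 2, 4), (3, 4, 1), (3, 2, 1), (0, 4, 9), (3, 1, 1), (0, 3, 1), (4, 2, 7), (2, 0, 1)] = 4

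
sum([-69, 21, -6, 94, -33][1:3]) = 15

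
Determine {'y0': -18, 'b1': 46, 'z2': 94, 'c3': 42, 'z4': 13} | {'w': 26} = {'y0': -18, 'b1': 46, 'z2': 94, 'c3': 42, 'z4': 13, 'w': 26}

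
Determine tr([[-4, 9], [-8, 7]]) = diagonal: (-4) + 7
= 3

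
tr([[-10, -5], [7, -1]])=-11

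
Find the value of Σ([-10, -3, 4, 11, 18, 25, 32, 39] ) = 116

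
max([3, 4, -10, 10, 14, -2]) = 14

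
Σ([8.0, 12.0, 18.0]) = 8.0 + 12.0 + 18.0
= 38.0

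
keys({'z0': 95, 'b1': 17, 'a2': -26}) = ['z0', 'b1', 'a2']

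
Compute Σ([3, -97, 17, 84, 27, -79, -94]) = -139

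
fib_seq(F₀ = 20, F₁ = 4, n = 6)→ F_2 = F_1 + F_0 = 24
F_3 = F_2 + F_1 = 28
F_4 = F_3 + F_2 = 52
...
= [20, 4, 24, 28, 52, 80]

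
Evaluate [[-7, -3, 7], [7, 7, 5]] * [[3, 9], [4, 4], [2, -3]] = C[0][0] = (-7)*(3) + (-3)*(4) + (7)*(2) = -19
C[0][1] = (-7)*(9) + (-3)*(4) + (7)*(-3) = -96
C[1][0] = (7)*(3) + (7)*(4) + (5)*(2) = 59
C[1][1] = (7)*(9) + (7)*(4) + (5)*(-3) = 76
= [[-19, -96], [59, 76]]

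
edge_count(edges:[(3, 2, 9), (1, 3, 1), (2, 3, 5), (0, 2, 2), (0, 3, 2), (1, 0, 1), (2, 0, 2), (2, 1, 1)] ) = 8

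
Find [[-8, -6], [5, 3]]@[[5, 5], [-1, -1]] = C[0][0] = (-8)*(5) + (-6)*(-1) = -34
C[0][1] = (-8)*(5) + (-6)*(-1) = -34
C[1][0] = (5)*(5) + (3)*(-1) = 22
C[1][1] = (5)*(5) + (3)*(-1) = 22
= [[-34, -34], [22, 22]]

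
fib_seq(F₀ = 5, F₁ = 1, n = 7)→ [5, 1, 6, 7, 13, 20, 33]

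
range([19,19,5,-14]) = 33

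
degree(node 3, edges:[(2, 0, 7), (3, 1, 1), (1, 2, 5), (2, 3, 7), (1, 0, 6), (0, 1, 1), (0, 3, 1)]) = 3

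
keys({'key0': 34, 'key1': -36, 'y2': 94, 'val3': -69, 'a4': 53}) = ['key0', 'key1', 'y2', 'val3', 'a4']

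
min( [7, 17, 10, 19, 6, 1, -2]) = -2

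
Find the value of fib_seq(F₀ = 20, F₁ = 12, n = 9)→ F_2 = F_1 + F_0 = 32
F_3 = F_2 + F_1 = 44
F_4 = F_3 + F_2 = 76
...
= [20, 12, 32, 44, 76, 120, 196, 316, 512]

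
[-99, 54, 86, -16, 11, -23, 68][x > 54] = keep x where x > 54: -99✗, 54✗, 86✓, -16✗, 11✗, -23✗, 68✓
= [86, 68]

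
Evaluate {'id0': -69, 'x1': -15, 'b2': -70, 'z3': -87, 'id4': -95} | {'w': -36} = {'id0': -69, 'x1': -15, 'b2': -70, 'z3': -87, 'id4': -95, 'w': -36}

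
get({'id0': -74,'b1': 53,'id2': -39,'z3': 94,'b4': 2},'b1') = 53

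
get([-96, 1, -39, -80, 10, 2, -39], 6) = -39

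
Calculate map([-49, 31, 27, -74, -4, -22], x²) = [2401, 961, 729, 5476, 16, 484]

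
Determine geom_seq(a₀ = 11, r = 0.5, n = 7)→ a_0 = 11*0.5^0 = 11.0
a_1 = 11*0.5^1 = 5.5
a_2 = 11*0.5^2 = 2.75
...
= [11.0, 5.5, 2.75, 1.375, 0.6875, 0.34375, 0.171875]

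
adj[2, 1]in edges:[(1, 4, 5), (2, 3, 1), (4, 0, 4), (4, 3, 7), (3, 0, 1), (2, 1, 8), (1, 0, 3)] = 8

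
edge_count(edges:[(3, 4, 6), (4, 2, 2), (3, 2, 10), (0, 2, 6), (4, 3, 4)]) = 5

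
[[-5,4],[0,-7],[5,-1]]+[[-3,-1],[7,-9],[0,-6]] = [[-8, 3], [7, -16], [5, -7]]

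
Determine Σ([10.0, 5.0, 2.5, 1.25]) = 10.0 + 5.0 + 2.5 + 1.25
= 18.75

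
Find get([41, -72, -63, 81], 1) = -72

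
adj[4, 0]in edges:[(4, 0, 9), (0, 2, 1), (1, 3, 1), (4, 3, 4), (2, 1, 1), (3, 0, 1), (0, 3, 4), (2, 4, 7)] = 9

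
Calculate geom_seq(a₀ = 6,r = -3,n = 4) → [6, -18, 54, -162]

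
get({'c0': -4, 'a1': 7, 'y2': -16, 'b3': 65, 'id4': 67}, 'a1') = 7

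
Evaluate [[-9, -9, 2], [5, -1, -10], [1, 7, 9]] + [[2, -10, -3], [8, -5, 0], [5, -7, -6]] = [[-7, -19, -1], [13, -6, -10], [6, 0, 3]]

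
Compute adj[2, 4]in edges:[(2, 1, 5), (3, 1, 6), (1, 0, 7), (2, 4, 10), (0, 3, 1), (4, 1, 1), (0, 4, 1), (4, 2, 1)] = 10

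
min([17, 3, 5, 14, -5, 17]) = -5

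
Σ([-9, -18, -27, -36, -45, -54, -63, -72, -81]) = (-9) + (-18) + (-27) + (-36) + (-45) + (-54) + (-63) + (-72) + (-81)
= -405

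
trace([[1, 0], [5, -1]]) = 0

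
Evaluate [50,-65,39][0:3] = [50, -65, 39]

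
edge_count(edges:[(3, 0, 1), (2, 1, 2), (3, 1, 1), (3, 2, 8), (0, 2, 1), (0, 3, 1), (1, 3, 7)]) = 7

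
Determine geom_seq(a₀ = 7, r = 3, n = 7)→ a_0 = 7*3^0 = 7
a_1 = 7*3^1 = 21
a_2 = 7*3^2 = 63
...
= [7, 21, 63, 189, 567, 1701, 5103]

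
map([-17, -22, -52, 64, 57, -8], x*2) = -17*2=-34, -22*2=-44, -52*2=-104, 64*2=128, 57*2=114, -8*2=-16
= [-34, -44, -104, 128, 114, -16]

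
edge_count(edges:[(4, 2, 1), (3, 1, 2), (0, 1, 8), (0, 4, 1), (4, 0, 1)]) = 5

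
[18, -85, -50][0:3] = [18, -85, -50]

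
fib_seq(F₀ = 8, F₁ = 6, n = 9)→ F_2 = F_1 + F_0 = 14
F_3 = F_2 + F_1 = 20
F_4 = F_3 + F_2 = 34
...
= [8, 6, 14, 20, 34, 54, 88, 142, 230]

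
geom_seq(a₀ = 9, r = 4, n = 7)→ [9, 36, 144, 576, 2304, 9216, 36864]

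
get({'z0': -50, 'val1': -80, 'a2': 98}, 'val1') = -80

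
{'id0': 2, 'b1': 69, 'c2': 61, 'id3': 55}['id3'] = 55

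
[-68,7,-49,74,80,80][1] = 7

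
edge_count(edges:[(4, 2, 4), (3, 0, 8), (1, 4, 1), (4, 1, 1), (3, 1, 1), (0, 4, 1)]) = 6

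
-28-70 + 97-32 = -33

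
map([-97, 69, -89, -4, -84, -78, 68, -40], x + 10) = -97+10=-87, 69+10=79, -89+10=-79, -4+10=6, -84+10=-74, -78+10=-68, 68+10=78, -40+10=-30
= [-87, 79, -79, 6, -74, -68, 78, -30]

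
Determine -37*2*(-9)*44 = 29304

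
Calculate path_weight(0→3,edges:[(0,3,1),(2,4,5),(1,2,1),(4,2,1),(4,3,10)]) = w(0→3)=1
= 1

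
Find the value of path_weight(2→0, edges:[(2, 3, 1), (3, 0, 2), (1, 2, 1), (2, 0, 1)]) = w(2→0)=1
= 1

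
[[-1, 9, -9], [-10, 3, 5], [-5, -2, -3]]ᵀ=[[-1, -10, -5], [9, 3, -2], [-9, 5, -3]]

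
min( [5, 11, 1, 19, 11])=1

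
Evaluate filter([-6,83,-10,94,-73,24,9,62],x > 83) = keep x where x > 83: -6✗, 83✗, -10✗, 94✓, -73✗, 24✗, 9✗, 62✗
= [94]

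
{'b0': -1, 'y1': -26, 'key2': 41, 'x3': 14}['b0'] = -1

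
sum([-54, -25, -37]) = (-54) + (-25) + (-37)
= -116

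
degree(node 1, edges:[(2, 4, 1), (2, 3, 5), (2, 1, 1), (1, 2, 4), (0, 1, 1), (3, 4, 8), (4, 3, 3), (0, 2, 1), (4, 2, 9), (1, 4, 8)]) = 4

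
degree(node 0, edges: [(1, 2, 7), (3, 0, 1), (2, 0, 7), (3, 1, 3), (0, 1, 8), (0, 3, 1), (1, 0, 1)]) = 5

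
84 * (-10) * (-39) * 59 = 1932840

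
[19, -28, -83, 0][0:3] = [19, -28, -83]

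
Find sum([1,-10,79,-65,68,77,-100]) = 1 + (-10) + 79 + (-65) + 68 + 77 + (-100)
= 50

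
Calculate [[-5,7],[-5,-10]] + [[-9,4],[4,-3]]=[[-14, 11], [-1, -13]]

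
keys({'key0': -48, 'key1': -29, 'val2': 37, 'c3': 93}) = ['key0', 'key1', 'val2', 'c3']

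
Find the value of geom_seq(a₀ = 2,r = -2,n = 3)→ [2, -4, 8]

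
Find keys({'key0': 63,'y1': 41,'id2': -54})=['key0', 'y1', 'id2']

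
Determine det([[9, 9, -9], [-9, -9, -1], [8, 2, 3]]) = (1)*(9)*det([[-9, -1], [2, 3]]) + (-1)*(9)*det([[-9, -1], [8, 3]]) + (1)*(-9)*det([[-9, -9], [8, 2]])
= -225 + 171 + -486
= -540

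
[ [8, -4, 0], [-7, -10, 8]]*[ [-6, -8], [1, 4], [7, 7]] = [[-52, -80], [88, 72]]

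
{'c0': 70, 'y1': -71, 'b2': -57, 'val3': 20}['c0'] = 70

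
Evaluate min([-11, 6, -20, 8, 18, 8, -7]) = -20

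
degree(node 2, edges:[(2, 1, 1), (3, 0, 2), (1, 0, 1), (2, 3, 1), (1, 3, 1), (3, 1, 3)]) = 2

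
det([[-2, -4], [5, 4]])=(-2)*(4) - (-4)*(5)
= 12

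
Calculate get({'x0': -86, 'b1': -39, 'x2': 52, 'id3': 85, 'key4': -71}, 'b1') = -39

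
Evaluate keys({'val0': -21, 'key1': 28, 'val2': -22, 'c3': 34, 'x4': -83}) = ['val0', 'key1', 'val2', 'c3', 'x4']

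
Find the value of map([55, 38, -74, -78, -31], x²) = (55)²=3025, (38)²=1444, (-74)²=5476, (-78)²=6084, (-31)²=961
= [3025, 1444, 5476, 6084, 961]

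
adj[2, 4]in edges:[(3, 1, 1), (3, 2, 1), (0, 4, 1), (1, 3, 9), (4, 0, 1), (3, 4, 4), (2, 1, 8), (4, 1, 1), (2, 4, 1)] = 1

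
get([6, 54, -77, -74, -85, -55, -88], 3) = -74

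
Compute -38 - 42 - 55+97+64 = 26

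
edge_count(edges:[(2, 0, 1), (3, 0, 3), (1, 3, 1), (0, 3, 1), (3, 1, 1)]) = 5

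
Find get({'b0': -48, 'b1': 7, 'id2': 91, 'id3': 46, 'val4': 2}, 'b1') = 7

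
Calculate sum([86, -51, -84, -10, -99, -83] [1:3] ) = -135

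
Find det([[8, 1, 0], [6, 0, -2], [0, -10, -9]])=(1)*(8)*det([[0, -2], [-10, -9]]) + (-1)*(1)*det([[6, -2], [0, -9]]) + (1)*(0)*det([[6, 0], [0, -10]])
= -160 + 54 + 0
= -106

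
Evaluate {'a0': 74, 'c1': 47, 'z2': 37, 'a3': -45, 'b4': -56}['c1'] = 47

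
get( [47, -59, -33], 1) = -59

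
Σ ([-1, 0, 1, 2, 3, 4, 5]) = 14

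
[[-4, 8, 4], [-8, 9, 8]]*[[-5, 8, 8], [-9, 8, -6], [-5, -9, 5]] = C[0][0] = (-4)*(-5) + (8)*(-9) + (4)*(-5) = -72
C[0][1] = (-4)*(8) + (8)*(8) + (4)*(-9) = -4
C[0][2] = (-4)*(8) + (8)*(-6) + (4)*(5) = -60
C[1][0] = (-8)*(-5) + (9)*(-9) + (8)*(-5) = -81
C[1][1] = (-8)*(8) + (9)*(8) + (8)*(-9) = -64
C[1][2] = (-8)*(8) + (9)*(-6) + (8)*(5) = -78
= [[-72, -4, -60], [-81, -64, -78]]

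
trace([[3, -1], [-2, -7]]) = -4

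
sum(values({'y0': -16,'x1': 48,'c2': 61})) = 93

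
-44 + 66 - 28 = -6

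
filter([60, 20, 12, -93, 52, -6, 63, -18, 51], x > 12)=keep x where x > 12: 60✓, 20✓, 12✗, -93✗, 52✓, -6✗, 63✓, -18✗, 51✓
= [60, 20, 52, 63, 51]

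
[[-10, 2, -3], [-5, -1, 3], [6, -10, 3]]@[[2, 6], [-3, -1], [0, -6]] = C[0][0] = (-10)*(2) + (2)*(-3) + (-3)*(0) = -26
C[0][1] = (-10)*(6) + (2)*(-1) + (-3)*(-6) = -44
C[1][0] = (-5)*(2) + (-1)*(-3) + (3)*(0) = -7
C[1][1] = (-5)*(6) + (-1)*(-1) + (3)*(-6) = -47
C[2][0] = (6)*(2) + (-10)*(-3) + (3)*(0) = 42
C[2][1] = (6)*(6) + (-10)*(-1) + (3)*(-6) = 28
= [[-26, -44], [-7, -47], [42, 28]]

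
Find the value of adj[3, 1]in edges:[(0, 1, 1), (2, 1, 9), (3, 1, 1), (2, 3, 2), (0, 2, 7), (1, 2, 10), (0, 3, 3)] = 1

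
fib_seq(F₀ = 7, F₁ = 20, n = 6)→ F_2 = F_1 + F_0 = 27
F_3 = F_2 + F_1 = 47
F_4 = F_3 + F_2 = 74
...
= [7, 20, 27, 47, 74, 121]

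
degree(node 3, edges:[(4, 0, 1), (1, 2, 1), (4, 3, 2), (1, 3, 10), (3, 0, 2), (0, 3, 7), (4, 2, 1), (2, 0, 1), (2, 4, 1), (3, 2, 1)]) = 5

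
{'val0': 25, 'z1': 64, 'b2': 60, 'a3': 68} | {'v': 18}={'val0': 25, 'z1': 64, 'b2': 60, 'a3': 68, 'v': 18}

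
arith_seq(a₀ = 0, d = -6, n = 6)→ [0, -6, -12, -18, -24, -30]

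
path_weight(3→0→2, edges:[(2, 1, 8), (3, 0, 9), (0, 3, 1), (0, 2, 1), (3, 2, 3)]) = 10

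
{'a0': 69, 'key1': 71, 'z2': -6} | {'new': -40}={'a0': 69, 'key1': 71, 'z2': -6, 'new': -40}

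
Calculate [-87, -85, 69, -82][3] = -82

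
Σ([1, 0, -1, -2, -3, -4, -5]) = 1 + 0 + (-1) + (-2) + (-3) + (-4) + (-5)
= -14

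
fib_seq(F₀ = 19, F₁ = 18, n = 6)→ F_2 = F_1 + F_0 = 37
F_3 = F_2 + F_1 = 55
F_4 = F_3 + F_2 = 92
...
= [19, 18, 37, 55, 92, 147]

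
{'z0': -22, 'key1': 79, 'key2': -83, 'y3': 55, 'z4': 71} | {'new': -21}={'z0': -22, 'key1': 79, 'key2': -83, 'y3': 55, 'z4': 71, 'new': -21}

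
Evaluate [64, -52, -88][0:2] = [64, -52]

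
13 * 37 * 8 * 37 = 142376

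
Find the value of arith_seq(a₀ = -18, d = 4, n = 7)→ [-18, -14, -10, -6, -2, 2, 6]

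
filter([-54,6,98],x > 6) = keep x where x > 6: -54✗, 6✗, 98✓
= [98]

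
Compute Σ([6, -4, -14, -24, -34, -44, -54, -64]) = 6 + (-4) + (-14) + (-24) + (-34) + (-44) + (-54) + (-64)
= -232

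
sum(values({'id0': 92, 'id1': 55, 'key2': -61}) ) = 92 + 55 + (-61)
= 86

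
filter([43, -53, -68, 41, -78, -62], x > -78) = [43, -53, -68, 41, -62]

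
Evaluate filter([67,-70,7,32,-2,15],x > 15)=[67, 32]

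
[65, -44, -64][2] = -64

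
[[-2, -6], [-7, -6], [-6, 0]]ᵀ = [[-2, -7, -6], [-6, -6, 0]]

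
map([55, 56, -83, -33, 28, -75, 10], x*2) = 55*2=110, 56*2=112, -83*2=-166, -33*2=-66, 28*2=56, -75*2=-150, 10*2=20
= [110, 112, -166, -66, 56, -150, 20]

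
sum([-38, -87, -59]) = -184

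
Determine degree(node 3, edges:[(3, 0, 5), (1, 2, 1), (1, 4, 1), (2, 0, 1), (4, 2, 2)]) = 1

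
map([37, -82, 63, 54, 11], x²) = [1369, 6724, 3969, 2916, 121]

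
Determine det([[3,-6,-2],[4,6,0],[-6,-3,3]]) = 78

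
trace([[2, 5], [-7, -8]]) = -6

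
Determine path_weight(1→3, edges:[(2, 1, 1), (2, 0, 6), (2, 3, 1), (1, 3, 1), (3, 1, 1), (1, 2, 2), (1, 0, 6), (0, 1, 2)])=1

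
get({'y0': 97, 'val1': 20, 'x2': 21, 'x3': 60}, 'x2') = 21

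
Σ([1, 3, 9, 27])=1 + 3 + 9 + 27
= 40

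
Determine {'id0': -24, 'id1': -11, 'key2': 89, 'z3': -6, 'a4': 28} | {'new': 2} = {'id0': -24, 'id1': -11, 'key2': 89, 'z3': -6, 'a4': 28, 'new': 2}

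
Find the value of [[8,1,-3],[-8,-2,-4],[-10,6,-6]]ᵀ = [[8, -8, -10], [1, -2, 6], [-3, -4, -6]]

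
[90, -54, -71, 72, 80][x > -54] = keep x where x > -54: 90✓, -54✗, -71✗, 72✓, 80✓
= [90, 72, 80]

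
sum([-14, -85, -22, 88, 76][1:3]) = slice → [-85, -22]
(-85) + (-22)
= -107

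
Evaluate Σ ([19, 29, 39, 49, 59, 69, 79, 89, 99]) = 531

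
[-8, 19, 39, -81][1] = 19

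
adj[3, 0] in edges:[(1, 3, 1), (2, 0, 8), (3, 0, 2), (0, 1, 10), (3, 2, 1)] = 2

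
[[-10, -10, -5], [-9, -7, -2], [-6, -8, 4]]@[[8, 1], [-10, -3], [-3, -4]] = [[35, 40], [4, 20], [20, 2]]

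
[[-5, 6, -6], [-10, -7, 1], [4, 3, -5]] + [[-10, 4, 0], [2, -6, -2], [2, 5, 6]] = [[-15, 10, -6], [-8, -13, -1], [6, 8, 1]]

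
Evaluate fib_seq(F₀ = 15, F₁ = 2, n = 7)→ [15, 2, 17, 19, 36, 55, 91]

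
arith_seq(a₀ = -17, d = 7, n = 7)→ [-17, -10, -3, 4, 11, 18, 25]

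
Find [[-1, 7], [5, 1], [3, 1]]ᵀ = [[-1, 5, 3], [7, 1, 1]]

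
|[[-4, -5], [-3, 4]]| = (-4)*(4) - (-5)*(-3)
= -31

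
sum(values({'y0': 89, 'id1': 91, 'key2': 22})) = 89 + 91 + 22
= 202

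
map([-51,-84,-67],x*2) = -51*2=-102, -84*2=-168, -67*2=-134
= [-102, -168, -134]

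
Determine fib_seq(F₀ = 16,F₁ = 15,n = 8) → [16, 15, 31, 46, 77, 123, 200, 323]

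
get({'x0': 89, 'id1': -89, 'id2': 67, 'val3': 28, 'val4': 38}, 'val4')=38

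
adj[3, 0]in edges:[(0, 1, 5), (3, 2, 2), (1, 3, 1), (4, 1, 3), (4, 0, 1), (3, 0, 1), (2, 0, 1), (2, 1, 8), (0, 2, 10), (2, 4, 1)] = 1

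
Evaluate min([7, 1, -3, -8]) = -8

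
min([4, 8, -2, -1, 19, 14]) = -2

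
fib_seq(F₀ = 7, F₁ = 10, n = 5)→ F_2 = F_1 + F_0 = 17
F_3 = F_2 + F_1 = 27
F_4 = F_3 + F_2 = 44
= [7, 10, 17, 27, 44]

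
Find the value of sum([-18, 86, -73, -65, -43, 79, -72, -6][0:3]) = slice → [-18, 86, -73]
(-18) + 86 + (-73)
= -5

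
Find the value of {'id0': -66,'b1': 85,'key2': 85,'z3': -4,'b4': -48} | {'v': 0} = {'id0': -66, 'b1': 85, 'key2': 85, 'z3': -4, 'b4': -48, 'v': 0}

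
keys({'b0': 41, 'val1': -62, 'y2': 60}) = ['b0', 'val1', 'y2']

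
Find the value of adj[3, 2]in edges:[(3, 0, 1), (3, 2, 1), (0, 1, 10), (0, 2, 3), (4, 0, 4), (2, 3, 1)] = 1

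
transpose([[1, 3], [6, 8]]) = [[1, 6], [3, 8]]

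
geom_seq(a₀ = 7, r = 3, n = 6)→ [7, 21, 63, 189, 567, 1701]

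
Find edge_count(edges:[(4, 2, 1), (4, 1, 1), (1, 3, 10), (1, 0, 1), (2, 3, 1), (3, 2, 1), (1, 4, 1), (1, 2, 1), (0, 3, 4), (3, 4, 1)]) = 10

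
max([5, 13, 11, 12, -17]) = 13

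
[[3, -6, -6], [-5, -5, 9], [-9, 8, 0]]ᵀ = [[3, -5, -9], [-6, -5, 8], [-6, 9, 0]]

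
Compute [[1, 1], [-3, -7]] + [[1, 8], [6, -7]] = [[2, 9], [3, -14]]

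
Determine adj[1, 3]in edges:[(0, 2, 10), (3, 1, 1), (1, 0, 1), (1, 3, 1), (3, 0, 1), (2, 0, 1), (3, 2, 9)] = 1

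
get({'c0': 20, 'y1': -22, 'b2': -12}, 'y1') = -22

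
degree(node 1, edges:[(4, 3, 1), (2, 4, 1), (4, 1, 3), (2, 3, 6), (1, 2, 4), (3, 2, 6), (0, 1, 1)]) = incident: (4,1), (1,2), (0,1)
= 3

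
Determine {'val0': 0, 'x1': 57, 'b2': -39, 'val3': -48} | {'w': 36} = {'val0': 0, 'x1': 57, 'b2': -39, 'val3': -48, 'w': 36}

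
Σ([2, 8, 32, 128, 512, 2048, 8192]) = 10922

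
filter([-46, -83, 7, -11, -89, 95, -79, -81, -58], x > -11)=keep x where x > -11: -46✗, -83✗, 7✓, -11✗, -89✗, 95✓, -79✗, -81✗, -58✗
= [7, 95]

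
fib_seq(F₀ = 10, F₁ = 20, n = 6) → [10, 20, 30, 50, 80, 130]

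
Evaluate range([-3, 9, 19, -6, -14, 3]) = 33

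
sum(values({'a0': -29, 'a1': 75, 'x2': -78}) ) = (-29) + 75 + (-78)
= -32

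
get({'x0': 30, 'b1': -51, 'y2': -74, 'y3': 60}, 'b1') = -51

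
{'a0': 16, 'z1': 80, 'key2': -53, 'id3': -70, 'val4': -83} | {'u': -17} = {'a0': 16, 'z1': 80, 'key2': -53, 'id3': -70, 'val4': -83, 'u': -17}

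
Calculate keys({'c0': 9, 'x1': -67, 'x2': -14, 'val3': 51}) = ['c0', 'x1', 'x2', 'val3']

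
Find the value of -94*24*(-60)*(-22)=-2977920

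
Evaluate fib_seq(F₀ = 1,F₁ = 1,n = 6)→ F_2 = F_1 + F_0 = 2
F_3 = F_2 + F_1 = 3
F_4 = F_3 + F_2 = 5
...
= [1, 1, 2, 3, 5, 8]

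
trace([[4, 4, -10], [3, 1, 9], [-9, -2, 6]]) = 11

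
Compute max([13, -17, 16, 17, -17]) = 17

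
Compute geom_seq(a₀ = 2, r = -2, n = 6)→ [2, -4, 8, -16, 32, -64]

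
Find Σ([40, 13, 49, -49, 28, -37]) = 44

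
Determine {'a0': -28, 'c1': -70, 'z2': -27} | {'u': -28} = {'a0': -28, 'c1': -70, 'z2': -27, 'u': -28}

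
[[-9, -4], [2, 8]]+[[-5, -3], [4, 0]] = [[-14, -7], [6, 8]]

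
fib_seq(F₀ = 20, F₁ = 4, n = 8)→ [20, 4, 24, 28, 52, 80, 132, 212]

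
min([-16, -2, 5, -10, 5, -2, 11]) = -16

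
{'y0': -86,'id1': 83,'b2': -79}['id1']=83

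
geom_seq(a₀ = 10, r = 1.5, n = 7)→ a_0 = 10*1.5^0 = 10.0
a_1 = 10*1.5^1 = 15.0
a_2 = 10*1.5^2 = 22.5
...
= [10.0, 15.0, 22.5, 33.75, 50.625, 75.9375, 113.90625]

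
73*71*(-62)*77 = -24743642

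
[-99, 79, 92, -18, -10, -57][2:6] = [92, -18, -10, -57]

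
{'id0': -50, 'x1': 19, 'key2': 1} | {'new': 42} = {'id0': -50, 'x1': 19, 'key2': 1, 'new': 42}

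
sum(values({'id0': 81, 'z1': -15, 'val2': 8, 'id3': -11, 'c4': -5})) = 58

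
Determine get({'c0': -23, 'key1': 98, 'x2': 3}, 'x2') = 3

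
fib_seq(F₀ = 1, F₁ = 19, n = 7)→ F_2 = F_1 + F_0 = 20
F_3 = F_2 + F_1 = 39
F_4 = F_3 + F_2 = 59
...
= [1, 19, 20, 39, 59, 98, 157]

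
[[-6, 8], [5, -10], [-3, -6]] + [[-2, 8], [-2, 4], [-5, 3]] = [[-8, 16], [3, -6], [-8, -3]]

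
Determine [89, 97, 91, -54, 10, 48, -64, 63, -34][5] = 48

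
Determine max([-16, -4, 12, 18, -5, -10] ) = 18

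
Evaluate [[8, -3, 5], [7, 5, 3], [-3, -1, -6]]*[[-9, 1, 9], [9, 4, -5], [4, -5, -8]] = [[-79, -29, 47], [-6, 12, 14], [-6, 23, 26]]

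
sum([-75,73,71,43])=112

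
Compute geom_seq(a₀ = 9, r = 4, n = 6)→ [9, 36, 144, 576, 2304, 9216]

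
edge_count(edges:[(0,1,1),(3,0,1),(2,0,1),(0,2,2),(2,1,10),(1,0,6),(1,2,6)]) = 7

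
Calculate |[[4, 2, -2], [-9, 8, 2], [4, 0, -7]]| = -270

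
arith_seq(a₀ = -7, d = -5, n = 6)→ [-7, -12, -17, -22, -27, -32]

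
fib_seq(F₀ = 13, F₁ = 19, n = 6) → F_2 = F_1 + F_0 = 32
F_3 = F_2 + F_1 = 51
F_4 = F_3 + F_2 = 83
...
= [13, 19, 32, 51, 83, 134]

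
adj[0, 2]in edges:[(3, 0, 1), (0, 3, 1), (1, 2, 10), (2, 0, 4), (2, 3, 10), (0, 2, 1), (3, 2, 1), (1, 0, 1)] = 1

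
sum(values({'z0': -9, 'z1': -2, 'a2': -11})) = -22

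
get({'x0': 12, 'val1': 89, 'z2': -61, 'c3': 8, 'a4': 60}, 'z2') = -61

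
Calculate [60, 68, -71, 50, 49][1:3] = [68, -71]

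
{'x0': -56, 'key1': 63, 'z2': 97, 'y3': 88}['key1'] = 63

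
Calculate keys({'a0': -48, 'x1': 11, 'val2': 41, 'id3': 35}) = ['a0', 'x1', 'val2', 'id3']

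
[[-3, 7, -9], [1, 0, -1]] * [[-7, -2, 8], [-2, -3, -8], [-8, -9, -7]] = [[79, 66, -17], [1, 7, 15]]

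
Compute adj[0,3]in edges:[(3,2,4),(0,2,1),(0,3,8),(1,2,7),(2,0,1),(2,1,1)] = 8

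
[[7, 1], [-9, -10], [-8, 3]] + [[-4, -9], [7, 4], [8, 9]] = [[3, -8], [-2, -6], [0, 12]]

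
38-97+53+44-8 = 30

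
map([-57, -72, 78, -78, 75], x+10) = -57+10=-47, -72+10=-62, 78+10=88, -78+10=-68, 75+10=85
= [-47, -62, 88, -68, 85]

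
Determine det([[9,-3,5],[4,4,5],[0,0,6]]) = (1)*(9)*det([[4, 5], [0, 6]]) + (-1)*(-3)*det([[4, 5], [0, 6]]) + (1)*(5)*det([[4, 4], [0, 0]])
= 216 + 72 + 0
= 288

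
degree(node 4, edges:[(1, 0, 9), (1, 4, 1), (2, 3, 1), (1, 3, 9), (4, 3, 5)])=2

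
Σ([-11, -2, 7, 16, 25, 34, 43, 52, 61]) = (-11) + (-2) + 7 + 16 + 25 + 34 + 43 + 52 + 61
= 225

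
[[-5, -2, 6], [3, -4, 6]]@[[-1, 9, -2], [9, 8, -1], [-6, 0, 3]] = [[-49, -61, 30], [-75, -5, 16]]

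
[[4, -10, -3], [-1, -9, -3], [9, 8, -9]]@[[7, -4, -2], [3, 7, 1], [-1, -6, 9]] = [[1, -68, -45], [-31, -41, -34], [96, 74, -91]]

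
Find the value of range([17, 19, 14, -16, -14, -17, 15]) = 36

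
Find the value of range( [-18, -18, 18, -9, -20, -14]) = 38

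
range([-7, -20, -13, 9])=29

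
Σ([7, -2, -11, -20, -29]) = 7 + (-2) + (-11) + (-20) + (-29)
= -55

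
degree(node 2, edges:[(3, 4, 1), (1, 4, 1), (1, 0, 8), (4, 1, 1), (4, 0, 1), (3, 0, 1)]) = 0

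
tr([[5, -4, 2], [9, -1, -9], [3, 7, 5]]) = 9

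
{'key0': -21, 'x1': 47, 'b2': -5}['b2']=-5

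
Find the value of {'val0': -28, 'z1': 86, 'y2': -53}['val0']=-28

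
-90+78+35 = 23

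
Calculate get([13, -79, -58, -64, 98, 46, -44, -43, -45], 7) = -43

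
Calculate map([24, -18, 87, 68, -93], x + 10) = 24+10=34, -18+10=-8, 87+10=97, 68+10=78, -93+10=-83
= [34, -8, 97, 78, -83]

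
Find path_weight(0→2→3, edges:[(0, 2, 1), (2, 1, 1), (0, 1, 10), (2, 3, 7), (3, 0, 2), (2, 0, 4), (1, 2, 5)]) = w(0→2)=1 + w(2→3)=7
= 8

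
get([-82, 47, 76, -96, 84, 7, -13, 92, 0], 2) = 76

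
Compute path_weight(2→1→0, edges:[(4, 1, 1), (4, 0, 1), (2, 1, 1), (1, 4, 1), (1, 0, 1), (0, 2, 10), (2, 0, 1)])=2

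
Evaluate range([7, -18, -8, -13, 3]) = 25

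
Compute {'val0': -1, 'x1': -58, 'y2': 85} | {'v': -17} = {'val0': -1, 'x1': -58, 'y2': 85, 'v': -17}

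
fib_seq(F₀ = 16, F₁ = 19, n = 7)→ F_2 = F_1 + F_0 = 35
F_3 = F_2 + F_1 = 54
F_4 = F_3 + F_2 = 89
...
= [16, 19, 35, 54, 89, 143, 232]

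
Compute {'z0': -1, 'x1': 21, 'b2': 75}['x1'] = 21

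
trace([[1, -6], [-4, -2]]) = diagonal: 1 + (-2)
= -1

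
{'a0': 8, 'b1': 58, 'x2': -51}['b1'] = 58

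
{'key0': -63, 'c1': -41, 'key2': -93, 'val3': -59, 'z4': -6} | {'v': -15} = {'key0': -63, 'c1': -41, 'key2': -93, 'val3': -59, 'z4': -6, 'v': -15}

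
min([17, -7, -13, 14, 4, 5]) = -13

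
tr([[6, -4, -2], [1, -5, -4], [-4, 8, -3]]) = diagonal: 6 + (-5) + (-3)
= -2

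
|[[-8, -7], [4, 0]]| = (-8)*(0) - (-7)*(4)
= 28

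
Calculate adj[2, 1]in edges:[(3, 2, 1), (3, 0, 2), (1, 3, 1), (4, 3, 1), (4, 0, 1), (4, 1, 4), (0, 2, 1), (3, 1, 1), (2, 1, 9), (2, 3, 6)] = 9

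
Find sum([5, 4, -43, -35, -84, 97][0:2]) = slice → [5, 4]
5 + 4
= 9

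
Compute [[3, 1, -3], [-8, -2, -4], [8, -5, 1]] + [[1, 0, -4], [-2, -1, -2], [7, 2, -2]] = [[4, 1, -7], [-10, -3, -6], [15, -3, -1]]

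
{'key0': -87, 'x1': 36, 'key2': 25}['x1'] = 36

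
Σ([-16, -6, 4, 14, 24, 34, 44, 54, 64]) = 216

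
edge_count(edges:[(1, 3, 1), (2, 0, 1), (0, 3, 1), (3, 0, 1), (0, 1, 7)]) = 5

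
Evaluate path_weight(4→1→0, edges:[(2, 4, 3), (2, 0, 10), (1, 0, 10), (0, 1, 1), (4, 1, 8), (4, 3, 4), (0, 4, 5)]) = w(4→1)=8 + w(1→0)=10
= 18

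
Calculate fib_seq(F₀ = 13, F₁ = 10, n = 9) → F_2 = F_1 + F_0 = 23
F_3 = F_2 + F_1 = 33
F_4 = F_3 + F_2 = 56
...
= [13, 10, 23, 33, 56, 89, 145, 234, 379]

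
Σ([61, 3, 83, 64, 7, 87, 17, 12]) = 334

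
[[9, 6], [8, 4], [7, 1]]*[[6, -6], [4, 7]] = C[0][0] = (9)*(6) + (6)*(4) = 78
C[0][1] = (9)*(-6) + (6)*(7) = -12
C[1][0] = (8)*(6) + (4)*(4) = 64
C[1][1] = (8)*(-6) + (4)*(7) = -20
C[2][0] = (7)*(6) + (1)*(4) = 46
C[2][1] = (7)*(-6) + (1)*(7) = -35
= [[78, -12], [64, -20], [46, -35]]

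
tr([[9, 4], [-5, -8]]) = 1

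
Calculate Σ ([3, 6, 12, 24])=3 + 6 + 12 + 24
= 45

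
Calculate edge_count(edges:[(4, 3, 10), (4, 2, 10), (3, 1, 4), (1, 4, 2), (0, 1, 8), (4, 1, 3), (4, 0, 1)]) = 7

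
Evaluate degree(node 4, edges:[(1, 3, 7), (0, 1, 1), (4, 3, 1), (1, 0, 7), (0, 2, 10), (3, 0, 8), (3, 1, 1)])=incident: (4,3)
= 1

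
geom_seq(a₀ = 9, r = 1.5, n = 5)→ a_0 = 9*1.5^0 = 9.0
a_1 = 9*1.5^1 = 13.5
a_2 = 9*1.5^2 = 20.25
...
= [9.0, 13.5, 20.25, 30.375, 45.5625]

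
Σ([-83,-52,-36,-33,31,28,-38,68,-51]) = -166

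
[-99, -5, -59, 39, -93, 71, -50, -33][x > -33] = keep x where x > -33: -99✗, -5✓, -59✗, 39✓, -93✗, 71✓, -50✗, -33✗
= [-5, 39, 71]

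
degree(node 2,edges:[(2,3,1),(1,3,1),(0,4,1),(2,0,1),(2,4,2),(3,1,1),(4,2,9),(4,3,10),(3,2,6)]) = 5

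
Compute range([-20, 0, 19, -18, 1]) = 39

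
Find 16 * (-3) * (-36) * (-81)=-139968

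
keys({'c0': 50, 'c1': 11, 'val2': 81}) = ['c0', 'c1', 'val2']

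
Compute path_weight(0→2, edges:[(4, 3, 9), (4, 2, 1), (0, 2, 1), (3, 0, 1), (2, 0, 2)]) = 1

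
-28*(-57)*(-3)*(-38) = 181944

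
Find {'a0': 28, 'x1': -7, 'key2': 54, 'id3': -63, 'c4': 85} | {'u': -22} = {'a0': 28, 'x1': -7, 'key2': 54, 'id3': -63, 'c4': 85, 'u': -22}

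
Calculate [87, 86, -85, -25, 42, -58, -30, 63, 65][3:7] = [-25, 42, -58, -30]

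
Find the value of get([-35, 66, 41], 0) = -35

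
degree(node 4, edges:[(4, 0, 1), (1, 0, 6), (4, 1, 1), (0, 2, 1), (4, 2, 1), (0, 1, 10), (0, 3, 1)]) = incident: (4,0), (4,1), (4,2)
= 3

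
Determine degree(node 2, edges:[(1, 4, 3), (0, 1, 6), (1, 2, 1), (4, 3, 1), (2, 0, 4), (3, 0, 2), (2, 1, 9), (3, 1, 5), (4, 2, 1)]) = incident: (1,2), (2,0), (2,1), (4,2)
= 4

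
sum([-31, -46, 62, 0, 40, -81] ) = -56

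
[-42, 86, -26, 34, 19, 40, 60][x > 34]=[86, 40, 60]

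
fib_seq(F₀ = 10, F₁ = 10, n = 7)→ F_2 = F_1 + F_0 = 20
F_3 = F_2 + F_1 = 30
F_4 = F_3 + F_2 = 50
...
= [10, 10, 20, 30, 50, 80, 130]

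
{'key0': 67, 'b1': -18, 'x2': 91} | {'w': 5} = {'key0': 67, 'b1': -18, 'x2': 91, 'w': 5}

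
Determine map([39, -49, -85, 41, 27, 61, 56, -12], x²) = [1521, 2401, 7225, 1681, 729, 3721, 3136, 144]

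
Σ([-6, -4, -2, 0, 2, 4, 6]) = 0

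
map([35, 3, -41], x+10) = [45, 13, -31]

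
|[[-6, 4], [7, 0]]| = -28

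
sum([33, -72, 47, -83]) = 33 + (-72) + 47 + (-83)
= -75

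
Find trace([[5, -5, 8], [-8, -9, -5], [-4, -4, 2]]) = -2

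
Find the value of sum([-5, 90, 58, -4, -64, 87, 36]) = 198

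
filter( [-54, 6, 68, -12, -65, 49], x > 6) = [68, 49]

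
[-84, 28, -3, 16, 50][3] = 16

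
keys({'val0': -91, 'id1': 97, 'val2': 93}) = ['val0', 'id1', 'val2']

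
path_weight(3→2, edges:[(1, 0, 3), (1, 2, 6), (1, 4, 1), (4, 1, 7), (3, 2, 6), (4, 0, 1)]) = w(3→2)=6
= 6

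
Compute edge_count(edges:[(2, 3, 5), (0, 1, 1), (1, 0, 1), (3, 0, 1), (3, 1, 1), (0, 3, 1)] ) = 6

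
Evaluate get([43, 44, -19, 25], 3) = 25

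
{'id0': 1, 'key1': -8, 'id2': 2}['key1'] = -8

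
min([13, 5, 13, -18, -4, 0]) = -18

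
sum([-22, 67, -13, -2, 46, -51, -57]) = -32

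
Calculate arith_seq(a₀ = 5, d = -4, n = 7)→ a_0 = 5 + 0*-4 = 5
a_1 = 5 + 1*-4 = 1
a_2 = 5 + 2*-4 = -3
...
= [5, 1, -3, -7, -11, -15, -19]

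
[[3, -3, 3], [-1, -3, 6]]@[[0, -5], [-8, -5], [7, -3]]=C[0][0] = (3)*(0) + (-3)*(-8) + (3)*(7) = 45
C[0][1] = (3)*(-5) + (-3)*(-5) + (3)*(-3) = -9
C[1][0] = (-1)*(0) + (-3)*(-8) + (6)*(7) = 66
C[1][1] = (-1)*(-5) + (-3)*(-5) + (6)*(-3) = 2
= [[45, -9], [66, 2]]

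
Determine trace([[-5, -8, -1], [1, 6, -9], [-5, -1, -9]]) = -8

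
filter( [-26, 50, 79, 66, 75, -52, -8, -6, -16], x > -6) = keep x where x > -6: -26✗, 50✓, 79✓, 66✓, 75✓, -52✗, -8✗, -6✗, -16✗
= [50, 79, 66, 75]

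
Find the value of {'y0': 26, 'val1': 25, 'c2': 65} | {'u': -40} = {'y0': 26, 'val1': 25, 'c2': 65, 'u': -40}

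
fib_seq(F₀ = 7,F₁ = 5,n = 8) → [7, 5, 12, 17, 29, 46, 75, 121]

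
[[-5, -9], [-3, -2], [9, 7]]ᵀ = [[-5, -3, 9], [-9, -2, 7]]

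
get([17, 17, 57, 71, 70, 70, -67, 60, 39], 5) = 70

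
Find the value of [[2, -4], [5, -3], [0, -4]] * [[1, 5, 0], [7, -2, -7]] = [[-26, 18, 28], [-16, 31, 21], [-28, 8, 28]]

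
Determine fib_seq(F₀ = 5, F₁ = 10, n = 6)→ [5, 10, 15, 25, 40, 65]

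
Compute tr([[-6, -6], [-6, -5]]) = diagonal: (-6) + (-5)
= -11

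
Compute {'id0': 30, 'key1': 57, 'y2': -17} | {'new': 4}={'id0': 30, 'key1': 57, 'y2': -17, 'new': 4}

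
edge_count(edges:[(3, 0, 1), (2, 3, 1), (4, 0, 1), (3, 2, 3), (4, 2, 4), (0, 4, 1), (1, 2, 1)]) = 7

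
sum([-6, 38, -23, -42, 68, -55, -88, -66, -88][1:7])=-102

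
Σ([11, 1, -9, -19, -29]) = 11 + 1 + (-9) + (-19) + (-29)
= -45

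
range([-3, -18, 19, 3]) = 37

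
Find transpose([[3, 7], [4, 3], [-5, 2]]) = [[3, 4, -5], [7, 3, 2]]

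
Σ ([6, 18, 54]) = 78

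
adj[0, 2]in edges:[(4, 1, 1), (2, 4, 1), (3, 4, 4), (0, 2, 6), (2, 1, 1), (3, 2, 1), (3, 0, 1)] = 6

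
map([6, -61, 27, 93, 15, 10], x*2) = 6*2=12, -61*2=-122, 27*2=54, 93*2=186, 15*2=30, 10*2=20
= [12, -122, 54, 186, 30, 20]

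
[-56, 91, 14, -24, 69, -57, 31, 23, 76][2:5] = [14, -24, 69]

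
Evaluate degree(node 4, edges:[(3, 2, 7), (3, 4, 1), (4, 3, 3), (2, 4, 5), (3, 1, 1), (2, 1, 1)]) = 3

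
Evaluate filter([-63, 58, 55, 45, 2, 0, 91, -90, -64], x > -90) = keep x where x > -90: -63✓, 58✓, 55✓, 45✓, 2✓, 0✓, 91✓, -90✗, -64✓
= [-63, 58, 55, 45, 2, 0, 91, -64]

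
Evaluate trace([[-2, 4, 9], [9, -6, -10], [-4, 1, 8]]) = 0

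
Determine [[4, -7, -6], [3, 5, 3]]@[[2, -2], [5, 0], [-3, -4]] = C[0][0] = (4)*(2) + (-7)*(5) + (-6)*(-3) = -9
C[0][1] = (4)*(-2) + (-7)*(0) + (-6)*(-4) = 16
C[1][0] = (3)*(2) + (5)*(5) + (3)*(-3) = 22
C[1][1] = (3)*(-2) + (5)*(0) + (3)*(-4) = -18
= [[-9, 16], [22, -18]]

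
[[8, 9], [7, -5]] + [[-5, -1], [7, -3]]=[[3, 8], [14, -8]]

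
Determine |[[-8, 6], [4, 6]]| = (-8)*(6) - (6)*(4)
= -72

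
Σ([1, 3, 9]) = 1 + 3 + 9
= 13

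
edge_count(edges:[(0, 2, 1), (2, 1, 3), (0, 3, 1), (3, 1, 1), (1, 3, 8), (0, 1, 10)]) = 6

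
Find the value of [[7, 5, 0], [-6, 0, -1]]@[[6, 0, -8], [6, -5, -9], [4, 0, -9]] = C[0][0] = (7)*(6) + (5)*(6) + (0)*(4) = 72
C[0][1] = (7)*(0) + (5)*(-5) + (0)*(0) = -25
C[0][2] = (7)*(-8) + (5)*(-9) + (0)*(-9) = -101
C[1][0] = (-6)*(6) + (0)*(6) + (-1)*(4) = -40
C[1][1] = (-6)*(0) + (0)*(-5) + (-1)*(0) = 0
C[1][2] = (-6)*(-8) + (0)*(-9) + (-1)*(-9) = 57
= [[72, -25, -101], [-40, 0, 57]]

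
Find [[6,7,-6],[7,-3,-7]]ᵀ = [[6, 7], [7, -3], [-6, -7]]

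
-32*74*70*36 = -5967360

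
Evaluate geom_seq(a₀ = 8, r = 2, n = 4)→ [8, 16, 32, 64]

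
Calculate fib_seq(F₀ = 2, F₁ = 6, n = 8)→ [2, 6, 8, 14, 22, 36, 58, 94]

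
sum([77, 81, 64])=222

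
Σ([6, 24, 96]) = 6 + 24 + 96
= 126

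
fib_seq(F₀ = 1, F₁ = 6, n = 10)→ [1, 6, 7, 13, 20, 33, 53, 86, 139, 225]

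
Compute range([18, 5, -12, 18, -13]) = 31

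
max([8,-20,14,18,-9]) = 18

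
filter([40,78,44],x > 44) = keep x where x > 44: 40✗, 78✓, 44✗
= [78]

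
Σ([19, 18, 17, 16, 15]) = 19 + 18 + 17 + 16 + 15
= 85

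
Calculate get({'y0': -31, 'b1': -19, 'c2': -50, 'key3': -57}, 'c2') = -50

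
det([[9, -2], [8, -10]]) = -74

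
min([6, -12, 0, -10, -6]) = -12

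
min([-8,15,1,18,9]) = -8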